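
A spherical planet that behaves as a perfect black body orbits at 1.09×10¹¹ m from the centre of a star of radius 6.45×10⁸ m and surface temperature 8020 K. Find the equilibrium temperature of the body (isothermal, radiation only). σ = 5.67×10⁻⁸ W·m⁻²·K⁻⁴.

T ≈ 436 K

The star's surface emits σT_*⁴; at distance d the flux is S = σT_*⁴(R_*/d)².
S = 5.67×10⁻⁸·(8020)⁴·(6.45×10⁸/1.09×10¹¹)² = 8214 W/m².
For an isothermal sphere T⁴ = (1−a)S/(4σ) = 3.622×10¹⁰ K⁴.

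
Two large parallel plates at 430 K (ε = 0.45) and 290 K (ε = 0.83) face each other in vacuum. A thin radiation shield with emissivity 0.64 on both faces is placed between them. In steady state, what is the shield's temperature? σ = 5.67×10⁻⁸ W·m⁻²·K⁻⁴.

T_s ≈ 364 K

In steady state the net flux on the hot side equals that on the cold side.
σ(T₁⁴−T_s⁴)/D₁ = σ(T_s⁴−T₂⁴)/D₂, with D₁ = 1/ε₁+1/ε_s−1 = 2.785, D₂ = 1/ε_s+1/ε₂−1 = 1.767.
Solve for T_s⁴: T_s⁴ = (D₂·T₁⁴ + D₁·T₂⁴)/(D₁+D₂) = 1.760×10¹⁰ K⁴.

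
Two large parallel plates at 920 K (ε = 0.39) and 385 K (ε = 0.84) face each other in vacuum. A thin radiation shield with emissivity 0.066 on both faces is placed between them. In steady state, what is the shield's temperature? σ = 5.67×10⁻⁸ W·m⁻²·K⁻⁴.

T_s ≈ 772 K

In steady state the net flux on the hot side equals that on the cold side.
σ(T₁⁴−T_s⁴)/D₁ = σ(T_s⁴−T₂⁴)/D₂, with D₁ = 1/ε₁+1/ε_s−1 = 16.72, D₂ = 1/ε_s+1/ε₂−1 = 15.34.
Solve for T_s⁴: T_s⁴ = (D₂·T₁⁴ + D₁·T₂⁴)/(D₁+D₂) = 3.543×10¹¹ K⁴.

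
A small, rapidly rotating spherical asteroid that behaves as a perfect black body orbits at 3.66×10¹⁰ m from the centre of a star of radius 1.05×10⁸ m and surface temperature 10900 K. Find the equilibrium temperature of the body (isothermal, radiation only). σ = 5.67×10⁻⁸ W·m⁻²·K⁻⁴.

T ≈ 413 K

The star's surface emits σT_*⁴; at distance d the flux is S = σT_*⁴(R_*/d)².
S = 5.67×10⁻⁸·(10900)⁴·(1.05×10⁸/3.66×10¹⁰)² = 6587 W/m².
For an isothermal sphere T⁴ = (1−a)S/(4σ) = 2.904×10¹⁰ K⁴.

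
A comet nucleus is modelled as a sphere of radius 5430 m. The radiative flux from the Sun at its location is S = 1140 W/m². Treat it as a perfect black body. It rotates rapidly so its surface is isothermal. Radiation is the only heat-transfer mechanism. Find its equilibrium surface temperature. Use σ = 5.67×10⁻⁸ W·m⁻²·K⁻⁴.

At equilibrium, absorbed power = emitted power.
Absorbing cross-section = πr² = 9.263×10⁷ m²; emitting surface = 4πr² = 3.705×10⁸ m² (ratio 4).
S·A_cross = εσ·A_surf·T⁴  ⇒  T⁴ = S/(4σ).
T⁴ = 1.00·1140/(4·5.67×10⁻⁸) = 5.026×10⁹ K⁴.
T = (5.026×10⁹)^(1/4).

T ≈ 266 K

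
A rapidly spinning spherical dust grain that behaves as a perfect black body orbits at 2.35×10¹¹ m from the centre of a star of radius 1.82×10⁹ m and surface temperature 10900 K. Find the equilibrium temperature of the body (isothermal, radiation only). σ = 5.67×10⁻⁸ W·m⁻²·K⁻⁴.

The star's surface emits σT_*⁴; at distance d the flux is S = σT_*⁴(R_*/d)².
S = 5.67×10⁻⁸·(10900)⁴·(1.82×10⁹/2.35×10¹¹)² = 48010 W/m².
For an isothermal sphere T⁴ = (1−a)S/(4σ) = 2.117×10¹¹ K⁴.

T ≈ 678 K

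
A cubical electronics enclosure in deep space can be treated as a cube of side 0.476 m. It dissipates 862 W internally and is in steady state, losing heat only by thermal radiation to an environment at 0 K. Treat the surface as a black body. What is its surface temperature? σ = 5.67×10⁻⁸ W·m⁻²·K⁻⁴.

Steady state: internal power = radiated power, P = εσA T⁴.
Radiating area A = 6L² = 1.359 m².
T⁴ = P/(εσA) = 862/(1.0·5.67×10⁻⁸·1.359) = 1.118×10¹⁰ K⁴.
T = (1.118×10¹⁰)^(1/4).

T ≈ 325 K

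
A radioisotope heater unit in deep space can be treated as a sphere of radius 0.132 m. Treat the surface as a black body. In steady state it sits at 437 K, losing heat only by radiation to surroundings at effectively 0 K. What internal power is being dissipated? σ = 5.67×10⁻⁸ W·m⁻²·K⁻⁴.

Steady state: P = εσA T⁴.
A = 4πr² = 0.2190 m²; T⁴ = (437)⁴ = 3.647×10¹⁰ K⁴.
P = 1.0 × 5.67×10⁻⁸ × 0.2190 × 3.647×10¹⁰.

P ≈ 453 W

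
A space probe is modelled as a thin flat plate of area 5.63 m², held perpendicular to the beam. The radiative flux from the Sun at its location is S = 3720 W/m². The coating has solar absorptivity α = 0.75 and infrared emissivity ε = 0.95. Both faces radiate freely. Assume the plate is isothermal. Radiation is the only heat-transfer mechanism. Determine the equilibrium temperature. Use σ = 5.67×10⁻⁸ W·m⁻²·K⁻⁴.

At equilibrium, absorbed power = emitted power.
Absorbing cross-section = A = 5.630 m²; emitting surface = 2A = 11.26 m² (ratio 2).
αS·A_cross = εσ·A_surf·T⁴  ⇒  T⁴ = αS/(ε·2σ).
T⁴ = 0.750·3720/(0.95·2·5.67×10⁻⁸) = 2.590×10¹⁰ K⁴.
T = (2.590×10¹⁰)^(1/4).

T ≈ 401 K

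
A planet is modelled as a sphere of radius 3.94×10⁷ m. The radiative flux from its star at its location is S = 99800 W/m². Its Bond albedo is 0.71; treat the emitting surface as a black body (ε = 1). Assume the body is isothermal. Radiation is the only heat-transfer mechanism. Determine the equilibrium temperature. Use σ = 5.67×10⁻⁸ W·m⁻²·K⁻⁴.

T ≈ 598 K

At equilibrium, absorbed power = emitted power.
Absorbing cross-section = πr² = 4.877×10¹⁵ m²; emitting surface = 4πr² = 1.951×10¹⁶ m² (ratio 4).
(1−a)S·A_cross = εσ·A_surf·T⁴  ⇒  T⁴ = (1−a)S/(4σ).
T⁴ = 0.290·99800/(4·5.67×10⁻⁸) = 1.276×10¹¹ K⁴.
T = (1.276×10¹¹)^(1/4).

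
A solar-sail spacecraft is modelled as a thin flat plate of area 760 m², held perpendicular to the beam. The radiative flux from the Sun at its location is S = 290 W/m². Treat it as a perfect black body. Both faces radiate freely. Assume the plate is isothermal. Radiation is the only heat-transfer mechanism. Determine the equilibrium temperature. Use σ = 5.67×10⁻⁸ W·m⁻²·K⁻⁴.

At equilibrium, absorbed power = emitted power.
Absorbing cross-section = A = 760.0 m²; emitting surface = 2A = 1520 m² (ratio 2).
S·A_cross = εσ·A_surf·T⁴  ⇒  T⁴ = S/(2σ).
T⁴ = 1.00·290/(2·5.67×10⁻⁸) = 2.557×10⁹ K⁴.
T = (2.557×10⁹)^(1/4).

T ≈ 225 K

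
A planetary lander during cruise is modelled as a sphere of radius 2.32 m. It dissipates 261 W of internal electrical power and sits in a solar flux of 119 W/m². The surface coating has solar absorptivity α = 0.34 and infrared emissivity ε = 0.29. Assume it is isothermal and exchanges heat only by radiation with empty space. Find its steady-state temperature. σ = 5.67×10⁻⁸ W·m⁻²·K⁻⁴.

T ≈ 171 K

At steady state, absorbed solar power + internal power = radiated power.
Absorbed: α·S·A_cross = 0.34·119·16.91 = 684.2 W (cross-section πr²).
Total input = 684.2 + 261 = 945.2 W.
Radiated: εσ·A_surf·T⁴ with A_surf = 4πr² = 67.64 m².
T⁴ = 945.2/(0.29·5.67×10⁻⁸·67.64) = 8.498×10⁸ K⁴.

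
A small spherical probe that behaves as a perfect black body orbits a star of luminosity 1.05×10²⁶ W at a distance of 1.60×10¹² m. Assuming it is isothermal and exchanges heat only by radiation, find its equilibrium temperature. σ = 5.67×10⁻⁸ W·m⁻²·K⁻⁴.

T ≈ 61.6 K

First find the stellar flux at distance d: S = L/(4πd²) = 1.05×10²⁶/(4π·(1.60×10¹²)²) = 3.264 W/m².
For an isothermal sphere, absorbed (1−a)S·πr² = emitted σ·4πr²·T⁴, so T⁴ = (1−a)S/(4σ).
T⁴ = 1.00·3.264/(4·5.67×10⁻⁸) = 1.439×10⁷ K⁴.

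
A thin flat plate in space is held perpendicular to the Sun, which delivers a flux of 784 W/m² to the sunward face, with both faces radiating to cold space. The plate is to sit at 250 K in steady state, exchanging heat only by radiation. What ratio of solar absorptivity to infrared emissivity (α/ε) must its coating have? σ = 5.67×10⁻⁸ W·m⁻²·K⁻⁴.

α/ε ≈ 0.565

Balance: αS·A = εσ·2A·T⁴ ⇒ α/ε = 2σT⁴/S.
α/ε = 2·5.67×10⁻⁸·(250)⁴/784 = 2·5.67×10⁻⁸·3.906×10⁹/784.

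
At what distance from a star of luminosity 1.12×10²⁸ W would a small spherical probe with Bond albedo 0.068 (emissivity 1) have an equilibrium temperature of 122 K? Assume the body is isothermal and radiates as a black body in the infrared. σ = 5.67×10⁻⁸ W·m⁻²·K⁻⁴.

d ≈ 4.07×10¹² m

For an isothermal black-emitting sphere, (1−a)S·πr² = σ·4πr²·T⁴ ⇒ S = 4σT⁴/(1−a).
S = 4·5.67×10⁻⁸·(122)⁴/0.932 = 53.91 W/m².
Flux falls as S = L/(4πd²), so d = √(L/(4πS)) = √(1.12×10²⁸/(4π·53.91)).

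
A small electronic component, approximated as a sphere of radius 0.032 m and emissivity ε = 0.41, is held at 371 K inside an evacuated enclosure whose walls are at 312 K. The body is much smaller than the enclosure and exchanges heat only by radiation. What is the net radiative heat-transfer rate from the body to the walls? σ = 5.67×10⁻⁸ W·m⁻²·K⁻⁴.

For a small grey body in a large enclosure: P_net = εσA(T_body⁴ − T_wall⁴).
A = 4πr² = 0.01287 m²; T_body⁴ − T_wall⁴ = 1.895×10¹⁰ − 9.476×10⁹ = 9.469×10⁹ K⁴.
|P_net| = 0.41·5.67×10⁻⁸·0.01287·9.469×10⁹.

P_net ≈ 2.83 W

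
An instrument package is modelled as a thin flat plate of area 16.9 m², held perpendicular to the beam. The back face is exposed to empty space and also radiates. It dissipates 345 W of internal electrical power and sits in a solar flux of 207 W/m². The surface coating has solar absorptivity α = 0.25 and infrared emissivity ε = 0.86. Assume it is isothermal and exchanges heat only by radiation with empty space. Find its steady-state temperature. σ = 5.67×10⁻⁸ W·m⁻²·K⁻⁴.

T ≈ 165 K

At steady state, absorbed solar power + internal power = radiated power.
Absorbed: α·S·A_cross = 0.25·207·16.90 = 874.6 W (cross-section A).
Total input = 874.6 + 345 = 1220 W.
Radiated: εσ·A_surf·T⁴ with A_surf = 2A = 33.80 m².
T⁴ = 1220/(0.86·5.67×10⁻⁸·33.80) = 7.400×10⁸ K⁴.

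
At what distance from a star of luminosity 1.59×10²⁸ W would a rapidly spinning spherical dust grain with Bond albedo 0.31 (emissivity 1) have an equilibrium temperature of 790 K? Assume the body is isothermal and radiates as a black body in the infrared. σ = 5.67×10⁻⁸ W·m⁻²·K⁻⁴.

For an isothermal black-emitting sphere, (1−a)S·πr² = σ·4πr²·T⁴ ⇒ S = 4σT⁴/(1−a).
S = 4·5.67×10⁻⁸·(790)⁴/0.690 = 1.280×10⁵ W/m².
Flux falls as S = L/(4πd²), so d = √(L/(4πS)) = √(1.59×10²⁸/(4π·1.280×10⁵)).

d ≈ 9.94×10¹⁰ m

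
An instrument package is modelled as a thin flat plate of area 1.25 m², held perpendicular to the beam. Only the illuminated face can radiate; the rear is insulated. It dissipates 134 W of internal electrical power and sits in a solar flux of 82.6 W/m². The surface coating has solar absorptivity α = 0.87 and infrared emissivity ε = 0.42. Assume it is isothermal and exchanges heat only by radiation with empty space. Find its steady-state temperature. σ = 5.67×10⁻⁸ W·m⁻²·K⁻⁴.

At steady state, absorbed solar power + internal power = radiated power.
Absorbed: α·S·A_cross = 0.87·82.6·1.250 = 89.83 W (cross-section A).
Total input = 89.83 + 134 = 223.8 W.
Radiated: εσ·A_surf·T⁴ with A_surf = A = 1.250 m².
T⁴ = 223.8/(0.42·5.67×10⁻⁸·1.250) = 7.519×10⁹ K⁴.

T ≈ 294 K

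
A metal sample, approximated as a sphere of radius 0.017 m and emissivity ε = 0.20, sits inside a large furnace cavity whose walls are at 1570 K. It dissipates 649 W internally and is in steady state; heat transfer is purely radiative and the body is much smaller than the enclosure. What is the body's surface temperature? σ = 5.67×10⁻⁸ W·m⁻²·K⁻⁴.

T ≈ 2160 K

For a small grey body in a large enclosure, net radiated power = εσA(T⁴ − T_w⁴).
Steady state: P = εσA(T⁴ − T_w⁴) with A = 4πr² = 0.003632 m².
T⁴ = P/(εσA) + T_w⁴ = 649/(0.20·5.67×10⁻⁸·0.003632) + (1570)⁴
    = 1.576×10¹³ + 6.076×10¹² = 2.183×10¹³ K⁴.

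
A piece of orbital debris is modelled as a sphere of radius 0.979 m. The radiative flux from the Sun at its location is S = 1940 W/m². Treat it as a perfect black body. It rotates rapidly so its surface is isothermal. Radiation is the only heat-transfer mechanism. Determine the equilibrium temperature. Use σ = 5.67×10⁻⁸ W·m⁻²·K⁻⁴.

T ≈ 304 K

At equilibrium, absorbed power = emitted power.
Absorbing cross-section = πr² = 3.011 m²; emitting surface = 4πr² = 12.04 m² (ratio 4).
S·A_cross = εσ·A_surf·T⁴  ⇒  T⁴ = S/(4σ).
T⁴ = 1.00·1940/(4·5.67×10⁻⁸) = 8.554×10⁹ K⁴.
T = (8.554×10⁹)^(1/4).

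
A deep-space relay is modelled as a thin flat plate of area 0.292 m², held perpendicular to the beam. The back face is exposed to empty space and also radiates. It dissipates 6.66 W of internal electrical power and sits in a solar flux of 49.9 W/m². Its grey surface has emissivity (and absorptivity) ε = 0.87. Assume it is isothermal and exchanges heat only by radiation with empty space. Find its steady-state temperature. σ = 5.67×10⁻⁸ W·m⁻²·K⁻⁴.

T ≈ 161 K

At steady state, absorbed solar power + internal power = radiated power.
Absorbed: α·S·A_cross = 0.87·49.9·0.2920 = 12.68 W (cross-section A).
Total input = 12.68 + 6.66 = 19.34 W.
Radiated: εσ·A_surf·T⁴ with A_surf = 2A = 0.5840 m².
T⁴ = 19.34/(0.87·5.67×10⁻⁸·0.5840) = 6.712×10⁸ K⁴.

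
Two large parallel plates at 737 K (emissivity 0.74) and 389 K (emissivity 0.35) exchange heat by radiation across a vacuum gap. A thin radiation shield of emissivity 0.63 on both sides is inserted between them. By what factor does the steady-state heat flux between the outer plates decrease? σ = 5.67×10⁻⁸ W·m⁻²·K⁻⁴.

factor ≈ 1.68

Without shield: q₀ = σΔ(T⁴)/(1/ε₁+1/ε₂−1) with denominator 3.208.
With shield the two gaps are in series; the resistances add: (1/ε₁+1/ε_s−1)+(1/ε_s+1/ε₂−1) = 1.939+3.444 = 5.383.
Heat-flux ratio q₀/q = 5.383/3.208.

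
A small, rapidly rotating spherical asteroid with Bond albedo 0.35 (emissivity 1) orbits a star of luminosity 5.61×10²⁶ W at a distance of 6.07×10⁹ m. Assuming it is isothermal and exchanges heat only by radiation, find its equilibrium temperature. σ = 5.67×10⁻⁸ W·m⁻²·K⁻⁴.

First find the stellar flux at distance d: S = L/(4πd²) = 5.61×10²⁶/(4π·(6.07×10⁹)²) = 1.212×10⁶ W/m².
For an isothermal sphere, absorbed (1−a)S·πr² = emitted σ·4πr²·T⁴, so T⁴ = (1−a)S/(4σ).
T⁴ = 0.650·1.212×10⁶/(4·5.67×10⁻⁸) = 3.473×10¹² K⁴.

T ≈ 1370 K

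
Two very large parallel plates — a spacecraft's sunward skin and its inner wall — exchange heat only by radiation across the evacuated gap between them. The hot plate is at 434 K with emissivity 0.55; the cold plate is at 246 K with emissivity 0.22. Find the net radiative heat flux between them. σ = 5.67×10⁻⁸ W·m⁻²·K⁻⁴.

q ≈ 336 W/m²

For two infinite grey parallel plates, q = σ(T₁⁴ − T₂⁴)/(1/ε₁ + 1/ε₂ − 1).
T₁⁴ − T₂⁴ = 3.548×10¹⁰ − 3.662×10⁹ = 3.182×10¹⁰ K⁴.
1/ε₁ + 1/ε₂ − 1 = 1.818 + 4.545 − 1 = 5.364.
q = 5.67×10⁻⁸ × 3.182×10¹⁰ / 5.364.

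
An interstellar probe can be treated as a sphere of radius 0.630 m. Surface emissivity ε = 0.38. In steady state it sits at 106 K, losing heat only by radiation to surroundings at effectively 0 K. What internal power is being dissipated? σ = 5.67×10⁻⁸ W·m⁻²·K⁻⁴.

Steady state: P = εσA T⁴.
A = 4πr² = 4.988 m²; T⁴ = (106)⁴ = 1.262×10⁸ K⁴.
P = 0.38 × 5.67×10⁻⁸ × 4.988 × 1.262×10⁸.

P ≈ 13.6 W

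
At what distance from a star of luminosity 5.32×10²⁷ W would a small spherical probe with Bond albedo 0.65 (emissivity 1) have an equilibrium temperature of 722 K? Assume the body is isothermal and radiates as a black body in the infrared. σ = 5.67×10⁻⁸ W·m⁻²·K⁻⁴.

For an isothermal black-emitting sphere, (1−a)S·πr² = σ·4πr²·T⁴ ⇒ S = 4σT⁴/(1−a).
S = 4·5.67×10⁻⁸·(722)⁴/0.350 = 1.761×10⁵ W/m².
Flux falls as S = L/(4πd²), so d = √(L/(4πS)) = √(5.32×10²⁷/(4π·1.761×10⁵)).

d ≈ 4.90×10¹⁰ m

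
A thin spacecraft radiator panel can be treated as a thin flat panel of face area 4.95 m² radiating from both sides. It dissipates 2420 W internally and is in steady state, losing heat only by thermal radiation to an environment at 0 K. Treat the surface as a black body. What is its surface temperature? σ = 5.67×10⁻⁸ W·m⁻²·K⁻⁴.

Steady state: internal power = radiated power, P = εσA T⁴.
Radiating area A = 2·4.95 = 9.900 m².
T⁴ = P/(εσA) = 2420/(1.0·5.67×10⁻⁸·9.900) = 4.311×10⁹ K⁴.
T = (4.311×10⁹)^(1/4).

T ≈ 256 K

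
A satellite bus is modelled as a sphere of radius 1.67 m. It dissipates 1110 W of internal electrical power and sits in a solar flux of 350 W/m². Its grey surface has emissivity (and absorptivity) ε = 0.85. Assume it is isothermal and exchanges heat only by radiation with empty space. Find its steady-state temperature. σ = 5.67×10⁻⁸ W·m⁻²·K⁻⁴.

T ≈ 217 K

At steady state, absorbed solar power + internal power = radiated power.
Absorbed: α·S·A_cross = 0.85·350·8.762 = 2607 W (cross-section πr²).
Total input = 2607 + 1110 = 3717 W.
Radiated: εσ·A_surf·T⁴ with A_surf = 4πr² = 35.05 m².
T⁴ = 3717/(0.85·5.67×10⁻⁸·35.05) = 2.200×10⁹ K⁴.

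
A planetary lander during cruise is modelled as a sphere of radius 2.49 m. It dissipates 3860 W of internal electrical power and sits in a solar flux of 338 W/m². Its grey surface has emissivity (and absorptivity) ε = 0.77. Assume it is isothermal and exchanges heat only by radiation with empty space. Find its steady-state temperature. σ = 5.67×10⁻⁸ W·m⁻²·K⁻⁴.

At steady state, absorbed solar power + internal power = radiated power.
Absorbed: α·S·A_cross = 0.77·338·19.48 = 5069 W (cross-section πr²).
Total input = 5069 + 3860 = 8929 W.
Radiated: εσ·A_surf·T⁴ with A_surf = 4πr² = 77.91 m².
T⁴ = 8929/(0.77·5.67×10⁻⁸·77.91) = 2.625×10⁹ K⁴.

T ≈ 226 K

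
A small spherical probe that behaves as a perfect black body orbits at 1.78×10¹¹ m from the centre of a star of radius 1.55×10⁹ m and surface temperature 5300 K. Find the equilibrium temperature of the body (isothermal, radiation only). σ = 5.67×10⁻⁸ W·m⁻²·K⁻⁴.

The star's surface emits σT_*⁴; at distance d the flux is S = σT_*⁴(R_*/d)².
S = 5.67×10⁻⁸·(5300)⁴·(1.55×10⁹/1.78×10¹¹)² = 3392 W/m².
For an isothermal sphere T⁴ = (1−a)S/(4σ) = 1.496×10¹⁰ K⁴.

T ≈ 350 K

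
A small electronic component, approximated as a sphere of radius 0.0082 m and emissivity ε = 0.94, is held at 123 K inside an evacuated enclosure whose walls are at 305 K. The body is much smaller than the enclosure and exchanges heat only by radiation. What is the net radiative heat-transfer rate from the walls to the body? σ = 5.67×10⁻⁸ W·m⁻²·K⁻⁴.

For a small grey body in a large enclosure: P_net = εσA(T_body⁴ − T_wall⁴).
A = 4πr² = 8.450×10⁻⁴ m²; T_body⁴ − T_wall⁴ = 2.289×10⁸ − 8.654×10⁹ = -8.425×10⁹ K⁴.
|P_net| = 0.94·5.67×10⁻⁸·8.450×10⁻⁴·8.425×10⁹.

P_net ≈ 0.379 W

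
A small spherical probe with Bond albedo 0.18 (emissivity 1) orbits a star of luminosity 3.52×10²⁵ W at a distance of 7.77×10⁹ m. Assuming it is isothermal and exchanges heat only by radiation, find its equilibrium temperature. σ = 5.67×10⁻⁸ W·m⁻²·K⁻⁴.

First find the stellar flux at distance d: S = L/(4πd²) = 3.52×10²⁵/(4π·(7.77×10⁹)²) = 46400 W/m².
For an isothermal sphere, absorbed (1−a)S·πr² = emitted σ·4πr²·T⁴, so T⁴ = (1−a)S/(4σ).
T⁴ = 0.820·46400/(4·5.67×10⁻⁸) = 1.677×10¹¹ K⁴.

T ≈ 640 K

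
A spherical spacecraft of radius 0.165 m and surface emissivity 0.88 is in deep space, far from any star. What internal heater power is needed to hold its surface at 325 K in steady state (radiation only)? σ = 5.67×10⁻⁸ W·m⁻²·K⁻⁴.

P = εσ·4πr²·T⁴.
4πr² = 0.3421 m²; T⁴ = 1.116×10¹⁰ K⁴.
P = 0.88·5.67×10⁻⁸·0.3421·1.116×10¹⁰.

P ≈ 190 W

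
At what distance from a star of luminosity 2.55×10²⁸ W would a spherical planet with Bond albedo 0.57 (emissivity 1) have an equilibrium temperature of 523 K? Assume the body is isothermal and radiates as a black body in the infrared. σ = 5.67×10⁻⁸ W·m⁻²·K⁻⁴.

For an isothermal black-emitting sphere, (1−a)S·πr² = σ·4πr²·T⁴ ⇒ S = 4σT⁴/(1−a).
S = 4·5.67×10⁻⁸·(523)⁴/0.430 = 39460 W/m².
Flux falls as S = L/(4πd²), so d = √(L/(4πS)) = √(2.55×10²⁸/(4π·39460)).

d ≈ 2.27×10¹¹ m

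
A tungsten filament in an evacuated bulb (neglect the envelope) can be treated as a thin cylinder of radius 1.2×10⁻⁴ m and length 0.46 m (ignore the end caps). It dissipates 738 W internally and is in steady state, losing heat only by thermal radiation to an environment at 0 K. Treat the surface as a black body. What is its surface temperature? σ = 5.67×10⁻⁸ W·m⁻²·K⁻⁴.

Steady state: internal power = radiated power, P = εσA T⁴.
Radiating area A = 2πrL = 3.468×10⁻⁴ m².
T⁴ = P/(εσA) = 738/(1.0·5.67×10⁻⁸·3.468×10⁻⁴) = 3.753×10¹³ K⁴.
T = (3.753×10¹³)^(1/4).

T ≈ 2480 K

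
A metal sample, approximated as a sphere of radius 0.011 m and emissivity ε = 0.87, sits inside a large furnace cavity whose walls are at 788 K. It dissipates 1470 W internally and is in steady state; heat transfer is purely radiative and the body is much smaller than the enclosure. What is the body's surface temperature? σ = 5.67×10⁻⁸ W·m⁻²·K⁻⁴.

T ≈ 2110 K

For a small grey body in a large enclosure, net radiated power = εσA(T⁴ − T_w⁴).
Steady state: P = εσA(T⁴ − T_w⁴) with A = 4πr² = 0.001521 m².
T⁴ = P/(εσA) + T_w⁴ = 1470/(0.87·5.67×10⁻⁸·0.001521) + (788)⁴
    = 1.960×10¹³ + 3.856×10¹¹ = 1.998×10¹³ K⁴.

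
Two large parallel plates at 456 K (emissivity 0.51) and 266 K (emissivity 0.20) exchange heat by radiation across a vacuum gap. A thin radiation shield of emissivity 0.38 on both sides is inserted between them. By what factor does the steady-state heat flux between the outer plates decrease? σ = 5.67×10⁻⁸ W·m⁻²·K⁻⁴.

Without shield: q₀ = σΔ(T⁴)/(1/ε₁+1/ε₂−1) with denominator 5.961.
With shield the two gaps are in series; the resistances add: (1/ε₁+1/ε_s−1)+(1/ε_s+1/ε₂−1) = 3.592+6.632 = 10.22.
Heat-flux ratio q₀/q = 10.22/5.961.

factor ≈ 1.72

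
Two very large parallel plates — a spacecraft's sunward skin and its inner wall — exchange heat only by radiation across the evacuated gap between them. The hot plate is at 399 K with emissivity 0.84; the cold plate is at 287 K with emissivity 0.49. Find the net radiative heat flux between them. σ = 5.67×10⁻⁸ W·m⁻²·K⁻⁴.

q ≈ 472 W/m²

For two infinite grey parallel plates, q = σ(T₁⁴ − T₂⁴)/(1/ε₁ + 1/ε₂ − 1).
T₁⁴ − T₂⁴ = 2.534×10¹⁰ − 6.785×10⁹ = 1.856×10¹⁰ K⁴.
1/ε₁ + 1/ε₂ − 1 = 1.190 + 2.041 − 1 = 2.231.
q = 5.67×10⁻⁸ × 1.856×10¹⁰ / 2.231.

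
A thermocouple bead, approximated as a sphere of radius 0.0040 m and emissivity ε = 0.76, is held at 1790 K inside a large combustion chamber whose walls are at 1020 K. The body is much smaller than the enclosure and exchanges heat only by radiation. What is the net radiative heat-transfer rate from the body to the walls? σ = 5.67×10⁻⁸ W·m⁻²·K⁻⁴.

For a small grey body in a large enclosure: P_net = εσA(T_body⁴ − T_wall⁴).
A = 4πr² = 2.011×10⁻⁴ m²; T_body⁴ − T_wall⁴ = 1.027×10¹³ − 1.082×10¹² = 9.184×10¹² K⁴.
|P_net| = 0.76·5.67×10⁻⁸·2.011×10⁻⁴·9.184×10¹².

P_net ≈ 79.6 W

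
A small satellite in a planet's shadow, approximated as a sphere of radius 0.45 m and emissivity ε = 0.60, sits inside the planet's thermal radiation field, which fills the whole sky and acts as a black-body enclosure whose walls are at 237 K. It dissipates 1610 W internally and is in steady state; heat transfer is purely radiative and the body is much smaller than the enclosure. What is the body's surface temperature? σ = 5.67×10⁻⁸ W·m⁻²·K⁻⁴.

For a small grey body in a large enclosure, net radiated power = εσA(T⁴ − T_w⁴).
Steady state: P = εσA(T⁴ − T_w⁴) with A = 4πr² = 2.545 m².
T⁴ = P/(εσA) + T_w⁴ = 1610/(0.60·5.67×10⁻⁸·2.545) + (237)⁴
    = 1.860×10¹⁰ + 3.155×10⁹ = 2.175×10¹⁰ K⁴.

T ≈ 384 K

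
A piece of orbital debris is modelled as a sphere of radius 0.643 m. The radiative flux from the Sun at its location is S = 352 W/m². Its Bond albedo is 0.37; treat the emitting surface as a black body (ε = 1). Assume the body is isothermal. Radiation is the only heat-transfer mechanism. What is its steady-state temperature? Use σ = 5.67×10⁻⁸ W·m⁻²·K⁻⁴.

T ≈ 177 K

At equilibrium, absorbed power = emitted power.
Absorbing cross-section = πr² = 1.299 m²; emitting surface = 4πr² = 5.196 m² (ratio 4).
(1−a)S·A_cross = εσ·A_surf·T⁴  ⇒  T⁴ = (1−a)S/(4σ).
T⁴ = 0.630·352/(4·5.67×10⁻⁸) = 9.778×10⁸ K⁴.
T = (9.778×10⁸)^(1/4).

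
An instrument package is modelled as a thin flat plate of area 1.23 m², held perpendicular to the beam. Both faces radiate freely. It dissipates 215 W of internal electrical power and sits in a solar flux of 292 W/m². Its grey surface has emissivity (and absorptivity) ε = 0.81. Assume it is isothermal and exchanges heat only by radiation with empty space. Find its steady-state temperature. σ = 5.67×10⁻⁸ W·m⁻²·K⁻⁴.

At steady state, absorbed solar power + internal power = radiated power.
Absorbed: α·S·A_cross = 0.81·292·1.230 = 290.9 W (cross-section A).
Total input = 290.9 + 215 = 505.9 W.
Radiated: εσ·A_surf·T⁴ with A_surf = 2A = 2.460 m².
T⁴ = 505.9/(0.81·5.67×10⁻⁸·2.460) = 4.478×10⁹ K⁴.

T ≈ 259 K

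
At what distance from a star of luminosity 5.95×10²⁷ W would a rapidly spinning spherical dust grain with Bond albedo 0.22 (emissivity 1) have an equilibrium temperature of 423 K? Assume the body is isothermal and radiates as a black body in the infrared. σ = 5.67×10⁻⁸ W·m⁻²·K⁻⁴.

For an isothermal black-emitting sphere, (1−a)S·πr² = σ·4πr²·T⁴ ⇒ S = 4σT⁴/(1−a).
S = 4·5.67×10⁻⁸·(423)⁴/0.780 = 9309 W/m².
Flux falls as S = L/(4πd²), so d = √(L/(4πS)) = √(5.95×10²⁷/(4π·9309)).

d ≈ 2.26×10¹¹ m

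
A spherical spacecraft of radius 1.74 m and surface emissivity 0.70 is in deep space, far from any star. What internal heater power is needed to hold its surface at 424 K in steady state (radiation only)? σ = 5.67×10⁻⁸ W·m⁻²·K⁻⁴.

P ≈ 48800 W

P = εσ·4πr²·T⁴.
4πr² = 38.05 m²; T⁴ = 3.232×10¹⁰ K⁴.
P = 0.70·5.67×10⁻⁸·38.05·3.232×10¹⁰.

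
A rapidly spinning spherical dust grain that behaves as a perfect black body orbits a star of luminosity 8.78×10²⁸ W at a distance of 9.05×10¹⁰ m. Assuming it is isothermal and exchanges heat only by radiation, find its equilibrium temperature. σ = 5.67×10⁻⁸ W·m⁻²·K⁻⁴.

First find the stellar flux at distance d: S = L/(4πd²) = 8.78×10²⁸/(4π·(9.05×10¹⁰)²) = 8.531×10⁵ W/m².
For an isothermal sphere, absorbed (1−a)S·πr² = emitted σ·4πr²·T⁴, so T⁴ = (1−a)S/(4σ).
T⁴ = 1.00·8.531×10⁵/(4·5.67×10⁻⁸) = 3.761×10¹² K⁴.

T ≈ 1390 K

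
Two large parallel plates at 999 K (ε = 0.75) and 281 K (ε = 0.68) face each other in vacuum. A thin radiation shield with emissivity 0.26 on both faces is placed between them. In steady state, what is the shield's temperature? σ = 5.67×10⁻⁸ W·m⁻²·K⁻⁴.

In steady state the net flux on the hot side equals that on the cold side.
σ(T₁⁴−T_s⁴)/D₁ = σ(T_s⁴−T₂⁴)/D₂, with D₁ = 1/ε₁+1/ε_s−1 = 4.179, D₂ = 1/ε_s+1/ε₂−1 = 4.317.
Solve for T_s⁴: T_s⁴ = (D₂·T₁⁴ + D₁·T₂⁴)/(D₁+D₂) = 5.091×10¹¹ K⁴.

T_s ≈ 845 K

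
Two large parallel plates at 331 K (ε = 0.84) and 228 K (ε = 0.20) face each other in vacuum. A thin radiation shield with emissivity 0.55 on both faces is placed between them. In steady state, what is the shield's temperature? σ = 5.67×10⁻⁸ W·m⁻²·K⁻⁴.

T_s ≈ 313 K

In steady state the net flux on the hot side equals that on the cold side.
σ(T₁⁴−T_s⁴)/D₁ = σ(T_s⁴−T₂⁴)/D₂, with D₁ = 1/ε₁+1/ε_s−1 = 2.009, D₂ = 1/ε_s+1/ε₂−1 = 5.818.
Solve for T_s⁴: T_s⁴ = (D₂·T₁⁴ + D₁·T₂⁴)/(D₁+D₂) = 9.617×10⁹ K⁴.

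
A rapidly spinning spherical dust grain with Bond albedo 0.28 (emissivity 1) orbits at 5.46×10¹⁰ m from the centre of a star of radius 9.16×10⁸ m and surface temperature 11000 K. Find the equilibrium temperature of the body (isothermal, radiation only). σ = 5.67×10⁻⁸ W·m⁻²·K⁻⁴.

T ≈ 928 K

The star's surface emits σT_*⁴; at distance d the flux is S = σT_*⁴(R_*/d)².
S = 5.67×10⁻⁸·(11000)⁴·(9.16×10⁸/5.46×10¹⁰)² = 2.336×10⁵ W/m².
For an isothermal sphere T⁴ = (1−a)S/(4σ) = 7.417×10¹¹ K⁴.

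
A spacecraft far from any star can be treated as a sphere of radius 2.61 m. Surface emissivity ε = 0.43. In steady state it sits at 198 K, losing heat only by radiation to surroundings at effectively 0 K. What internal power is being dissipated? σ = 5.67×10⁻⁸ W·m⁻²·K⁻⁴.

P ≈ 3210 W

Steady state: P = εσA T⁴.
A = 4πr² = 85.60 m²; T⁴ = (198)⁴ = 1.537×10⁹ K⁴.
P = 0.43 × 5.67×10⁻⁸ × 85.60 × 1.537×10⁹.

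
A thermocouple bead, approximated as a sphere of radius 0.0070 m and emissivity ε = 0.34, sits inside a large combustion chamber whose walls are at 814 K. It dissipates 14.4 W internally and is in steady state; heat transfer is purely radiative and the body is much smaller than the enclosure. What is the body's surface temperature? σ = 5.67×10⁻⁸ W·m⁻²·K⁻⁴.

T ≈ 1130 K

For a small grey body in a large enclosure, net radiated power = εσA(T⁴ − T_w⁴).
Steady state: P = εσA(T⁴ − T_w⁴) with A = 4πr² = 6.158×10⁻⁴ m².
T⁴ = P/(εσA) + T_w⁴ = 14.4/(0.34·5.67×10⁻⁸·6.158×10⁻⁴) + (814)⁴
    = 1.213×10¹² + 4.390×10¹¹ = 1.652×10¹² K⁴.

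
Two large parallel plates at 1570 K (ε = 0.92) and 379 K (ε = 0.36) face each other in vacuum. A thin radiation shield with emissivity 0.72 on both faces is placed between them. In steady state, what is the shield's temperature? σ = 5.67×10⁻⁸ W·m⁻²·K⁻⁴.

In steady state the net flux on the hot side equals that on the cold side.
σ(T₁⁴−T_s⁴)/D₁ = σ(T_s⁴−T₂⁴)/D₂, with D₁ = 1/ε₁+1/ε_s−1 = 1.476, D₂ = 1/ε_s+1/ε₂−1 = 3.167.
Solve for T_s⁴: T_s⁴ = (D₂·T₁⁴ + D₁·T₂⁴)/(D₁+D₂) = 4.151×10¹² K⁴.

T_s ≈ 1430 K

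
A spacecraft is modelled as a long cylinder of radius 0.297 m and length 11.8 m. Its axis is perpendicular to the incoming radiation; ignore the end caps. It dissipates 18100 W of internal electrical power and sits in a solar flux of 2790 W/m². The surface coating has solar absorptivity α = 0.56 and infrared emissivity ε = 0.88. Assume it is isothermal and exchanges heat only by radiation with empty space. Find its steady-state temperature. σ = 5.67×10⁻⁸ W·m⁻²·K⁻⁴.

At steady state, absorbed solar power + internal power = radiated power.
Absorbed: α·S·A_cross = 0.56·2790·7.009 = 10950 W (cross-section 2rL).
Total input = 10950 + 18100 = 29050 W.
Radiated: εσ·A_surf·T⁴ with A_surf = 2πrL = 22.02 m².
T⁴ = 29050/(0.88·5.67×10⁻⁸·22.02) = 2.644×10¹⁰ K⁴.

T ≈ 403 K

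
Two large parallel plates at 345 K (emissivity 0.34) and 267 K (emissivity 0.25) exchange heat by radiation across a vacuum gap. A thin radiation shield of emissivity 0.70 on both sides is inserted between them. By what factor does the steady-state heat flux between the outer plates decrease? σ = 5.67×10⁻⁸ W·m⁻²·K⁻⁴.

Without shield: q₀ = σΔ(T⁴)/(1/ε₁+1/ε₂−1) with denominator 5.941.
With shield the two gaps are in series; the resistances add: (1/ε₁+1/ε_s−1)+(1/ε_s+1/ε₂−1) = 3.370+4.429 = 7.798.
Heat-flux ratio q₀/q = 7.798/5.941.

factor ≈ 1.31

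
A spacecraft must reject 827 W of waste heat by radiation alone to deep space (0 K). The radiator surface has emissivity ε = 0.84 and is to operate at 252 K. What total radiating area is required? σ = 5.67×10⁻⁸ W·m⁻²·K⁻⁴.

P = εσA T⁴ ⇒ A = P/(εσT⁴).
T⁴ = 4.033×10⁹ K⁴.
A = 827/(0.84 × 5.67×10⁻⁸ × 4.033×10⁹).

A ≈ 4.31 m²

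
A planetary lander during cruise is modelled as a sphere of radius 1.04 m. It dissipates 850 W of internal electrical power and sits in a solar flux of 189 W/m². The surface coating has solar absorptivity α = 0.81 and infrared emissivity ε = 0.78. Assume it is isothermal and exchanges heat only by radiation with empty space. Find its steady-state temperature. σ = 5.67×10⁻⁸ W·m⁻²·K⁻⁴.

T ≈ 219 K

At steady state, absorbed solar power + internal power = radiated power.
Absorbed: α·S·A_cross = 0.81·189·3.398 = 520.2 W (cross-section πr²).
Total input = 520.2 + 850 = 1370 W.
Radiated: εσ·A_surf·T⁴ with A_surf = 4πr² = 13.59 m².
T⁴ = 1370/(0.78·5.67×10⁻⁸·13.59) = 2.279×10⁹ K⁴.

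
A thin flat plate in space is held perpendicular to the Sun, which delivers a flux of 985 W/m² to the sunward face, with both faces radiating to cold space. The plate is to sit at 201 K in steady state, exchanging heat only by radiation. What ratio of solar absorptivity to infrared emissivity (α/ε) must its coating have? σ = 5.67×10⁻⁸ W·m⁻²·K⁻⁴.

Balance: αS·A = εσ·2A·T⁴ ⇒ α/ε = 2σT⁴/S.
α/ε = 2·5.67×10⁻⁸·(201)⁴/985 = 2·5.67×10⁻⁸·1.632×10⁹/985.

α/ε ≈ 0.188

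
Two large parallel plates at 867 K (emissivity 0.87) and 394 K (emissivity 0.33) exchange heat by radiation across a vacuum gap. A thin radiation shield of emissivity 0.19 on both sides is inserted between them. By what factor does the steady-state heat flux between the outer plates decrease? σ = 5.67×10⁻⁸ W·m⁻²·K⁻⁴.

Without shield: q₀ = σΔ(T⁴)/(1/ε₁+1/ε₂−1) with denominator 3.180.
With shield the two gaps are in series; the resistances add: (1/ε₁+1/ε_s−1)+(1/ε_s+1/ε₂−1) = 5.413+7.293 = 12.71.
Heat-flux ratio q₀/q = 12.71/3.180.

factor ≈ 4.00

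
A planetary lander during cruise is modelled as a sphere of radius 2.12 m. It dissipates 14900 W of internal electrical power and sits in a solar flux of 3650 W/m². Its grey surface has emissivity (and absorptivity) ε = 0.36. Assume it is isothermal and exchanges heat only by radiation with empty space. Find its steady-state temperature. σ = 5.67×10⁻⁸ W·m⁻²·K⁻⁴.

At steady state, absorbed solar power + internal power = radiated power.
Absorbed: α·S·A_cross = 0.36·3650·14.12 = 18550 W (cross-section πr²).
Total input = 18550 + 14900 = 33450 W.
Radiated: εσ·A_surf·T⁴ with A_surf = 4πr² = 56.48 m².
T⁴ = 33450/(0.36·5.67×10⁻⁸·56.48) = 2.902×10¹⁰ K⁴.

T ≈ 413 K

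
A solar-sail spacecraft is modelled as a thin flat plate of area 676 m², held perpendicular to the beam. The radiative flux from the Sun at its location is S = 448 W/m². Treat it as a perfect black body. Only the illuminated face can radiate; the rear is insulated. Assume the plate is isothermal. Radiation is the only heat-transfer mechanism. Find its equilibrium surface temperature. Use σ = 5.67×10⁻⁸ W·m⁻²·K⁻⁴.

At equilibrium, absorbed power = emitted power.
Absorbing cross-section = A = 676.0 m²; emitting surface = A = 676.0 m² (ratio 1).
S·A_cross = εσ·A_surf·T⁴  ⇒  T⁴ = S/(1σ).
T⁴ = 1.00·448/(1·5.67×10⁻⁸) = 7.901×10⁹ K⁴.
T = (7.901×10⁹)^(1/4).

T ≈ 298 K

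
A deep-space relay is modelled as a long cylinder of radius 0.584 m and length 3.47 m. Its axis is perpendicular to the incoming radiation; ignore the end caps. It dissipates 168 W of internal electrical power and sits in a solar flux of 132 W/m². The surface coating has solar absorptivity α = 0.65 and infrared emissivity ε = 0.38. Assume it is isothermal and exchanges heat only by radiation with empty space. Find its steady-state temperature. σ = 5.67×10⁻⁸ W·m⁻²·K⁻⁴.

At steady state, absorbed solar power + internal power = radiated power.
Absorbed: α·S·A_cross = 0.65·132·4.053 = 347.7 W (cross-section 2rL).
Total input = 347.7 + 168 = 515.7 W.
Radiated: εσ·A_surf·T⁴ with A_surf = 2πrL = 12.73 m².
T⁴ = 515.7/(0.38·5.67×10⁻⁸·12.73) = 1.880×10⁹ K⁴.

T ≈ 208 K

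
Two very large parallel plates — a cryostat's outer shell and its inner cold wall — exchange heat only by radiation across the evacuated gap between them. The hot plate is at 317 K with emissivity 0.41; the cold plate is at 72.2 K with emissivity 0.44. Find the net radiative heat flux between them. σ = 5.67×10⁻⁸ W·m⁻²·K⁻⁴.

For two infinite grey parallel plates, q = σ(T₁⁴ − T₂⁴)/(1/ε₁ + 1/ε₂ − 1).
T₁⁴ − T₂⁴ = 1.010×10¹⁰ − 2.717×10⁷ = 1.007×10¹⁰ K⁴.
1/ε₁ + 1/ε₂ − 1 = 2.439 + 2.273 − 1 = 3.712.
q = 5.67×10⁻⁸ × 1.007×10¹⁰ / 3.712.

q ≈ 154 W/m²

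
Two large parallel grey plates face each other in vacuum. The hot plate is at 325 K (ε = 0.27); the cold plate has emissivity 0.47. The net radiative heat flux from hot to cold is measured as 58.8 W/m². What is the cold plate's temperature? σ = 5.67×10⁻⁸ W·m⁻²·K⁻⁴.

q = σ(T₁⁴ − T₂⁴)/(1/ε₁ + 1/ε₂ − 1); denominator = 4.831.
T₂⁴ = T₁⁴ − q·(1/ε₁+1/ε₂−1)/σ = 1.116×10¹⁰ − 58.8·4.831/5.67×10⁻⁸
    = 6.146×10⁹ K⁴.

T₂ ≈ 280 K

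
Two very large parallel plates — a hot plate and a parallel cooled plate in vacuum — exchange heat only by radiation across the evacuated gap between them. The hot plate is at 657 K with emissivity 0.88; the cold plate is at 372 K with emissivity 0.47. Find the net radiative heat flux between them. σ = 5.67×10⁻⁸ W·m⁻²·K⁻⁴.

q ≈ 4190 W/m²

For two infinite grey parallel plates, q = σ(T₁⁴ − T₂⁴)/(1/ε₁ + 1/ε₂ − 1).
T₁⁴ − T₂⁴ = 1.863×10¹¹ − 1.915×10¹⁰ = 1.672×10¹¹ K⁴.
1/ε₁ + 1/ε₂ − 1 = 1.136 + 2.128 − 1 = 2.264.
q = 5.67×10⁻⁸ × 1.672×10¹¹ / 2.264.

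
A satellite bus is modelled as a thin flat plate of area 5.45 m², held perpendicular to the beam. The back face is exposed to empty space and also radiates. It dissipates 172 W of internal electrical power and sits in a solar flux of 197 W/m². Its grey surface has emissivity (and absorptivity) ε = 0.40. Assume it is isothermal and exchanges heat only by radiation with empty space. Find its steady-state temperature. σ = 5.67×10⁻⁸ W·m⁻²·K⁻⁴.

At steady state, absorbed solar power + internal power = radiated power.
Absorbed: α·S·A_cross = 0.40·197·5.450 = 429.5 W (cross-section A).
Total input = 429.5 + 172 = 601.5 W.
Radiated: εσ·A_surf·T⁴ with A_surf = 2A = 10.90 m².
T⁴ = 601.5/(0.40·5.67×10⁻⁸·10.90) = 2.433×10⁹ K⁴.

T ≈ 222 K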